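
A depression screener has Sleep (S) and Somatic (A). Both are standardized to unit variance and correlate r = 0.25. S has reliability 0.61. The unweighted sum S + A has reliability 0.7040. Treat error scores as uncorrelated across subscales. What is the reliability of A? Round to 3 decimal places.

Var(S+A) = 2 + 2·0.25 = 2.500.
True-score variance = ρ_S + ρ_A + 2·0.25, so 0.7040 = (0.61 + ρ_A + 0.50) / 2.500.
ρ_A = 0.7040·2.500 − 0.61 − 0.50 = 0.650.

0.650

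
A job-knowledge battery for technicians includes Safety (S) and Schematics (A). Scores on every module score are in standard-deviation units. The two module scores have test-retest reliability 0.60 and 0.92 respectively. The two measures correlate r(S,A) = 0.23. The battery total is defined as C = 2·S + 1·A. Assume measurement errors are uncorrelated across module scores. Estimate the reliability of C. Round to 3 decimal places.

Var(C) = 2² + 1 + 2·[2·0.23] = 5 + 0.92 = 5.92.
Because errors are independent across components, Cov(Tᵢ,Tⱼ) = Cov(Xᵢ,Xⱼ); the off-diagonal part of the true-score variance is the same as above.
True-score variance = [2²·0.60 + 0.92] + 0.92 = 3.32 + 0.92 = 4.24.
Reliability = 4.24 / 5.92 = 0.716.

0.716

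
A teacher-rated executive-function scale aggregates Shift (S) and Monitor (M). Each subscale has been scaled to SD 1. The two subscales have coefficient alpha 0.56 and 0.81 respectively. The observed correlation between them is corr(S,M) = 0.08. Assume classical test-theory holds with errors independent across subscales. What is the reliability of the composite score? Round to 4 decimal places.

Var(S+M) = 2 + 2·[0.08] = 2 + 0.16 = 2.16.
Because errors are independent across components, Cov(Tᵢ,Tⱼ) = Cov(Xᵢ,Xⱼ); the off-diagonal part of the true-score variance is the same as above.
True-score variance = [0.56 + 0.81] + 0.16 = 1.37 + 0.16 = 1.53.
Reliability = 1.53 / 2.16 = 0.7083.

0.7083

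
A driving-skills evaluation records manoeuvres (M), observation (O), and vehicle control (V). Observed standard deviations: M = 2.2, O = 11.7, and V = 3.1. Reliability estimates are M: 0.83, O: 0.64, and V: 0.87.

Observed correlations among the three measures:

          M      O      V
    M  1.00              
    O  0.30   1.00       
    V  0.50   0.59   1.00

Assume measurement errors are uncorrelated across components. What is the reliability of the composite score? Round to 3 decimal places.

Var(M+O+V) = 2.2² + 11.7² + 3.1² + 2·[2.2·11.7·0.30 + 2.2·3.1·0.50 + 11.7·3.1·0.59] = 151.34 + 65.0626 = 216.403.
Under uncorrelated errors the observed covariances equal the true-score covariances, so only the own-variance terms attenuate.
True-score variance = [2.2²·0.83 + 11.7²·0.64 + 3.1²·0.87] + 65.0626 = 99.9875 + 65.0626 = 165.05.
Reliability = 165.05 / 216.403 = 0.763.

0.763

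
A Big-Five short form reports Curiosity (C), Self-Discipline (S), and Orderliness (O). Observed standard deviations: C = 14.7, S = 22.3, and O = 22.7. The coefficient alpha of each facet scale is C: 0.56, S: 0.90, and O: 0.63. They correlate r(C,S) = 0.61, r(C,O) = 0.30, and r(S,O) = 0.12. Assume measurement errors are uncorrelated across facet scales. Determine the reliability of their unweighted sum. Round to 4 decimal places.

Var(C+S+O) = 14.7² + 22.3² + 22.7² + 2·[14.7·22.3·0.61 + 14.7·22.7·0.30 + 22.3·22.7·0.12] = 1228.67 + 721.633 = 1950.3.
Under uncorrelated errors the observed covariances equal the true-score covariances, so only the own-variance terms attenuate.
True-score variance = [14.7²·0.56 + 22.3²·0.90 + 22.7²·0.63] + 721.633 = 893.204 + 721.633 = 1614.84.
Reliability = 1614.84 / 1950.3 = 0.8280.

0.8280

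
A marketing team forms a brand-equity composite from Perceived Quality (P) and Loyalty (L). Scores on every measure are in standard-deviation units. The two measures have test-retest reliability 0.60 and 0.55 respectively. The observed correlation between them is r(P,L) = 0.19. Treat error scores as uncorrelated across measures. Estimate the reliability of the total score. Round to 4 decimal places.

Var(P+L) = 2 + 2·[0.19] = 2 + 0.38 = 2.38.
Because errors are independent across components, Cov(Tᵢ,Tⱼ) = Cov(Xᵢ,Xⱼ); the off-diagonal part of the true-score variance is the same as above.
True-score variance = [0.60 + 0.55] + 0.38 = 1.15 + 0.38 = 1.53.
Reliability = 1.53 / 2.38 = 0.6429.

0.6429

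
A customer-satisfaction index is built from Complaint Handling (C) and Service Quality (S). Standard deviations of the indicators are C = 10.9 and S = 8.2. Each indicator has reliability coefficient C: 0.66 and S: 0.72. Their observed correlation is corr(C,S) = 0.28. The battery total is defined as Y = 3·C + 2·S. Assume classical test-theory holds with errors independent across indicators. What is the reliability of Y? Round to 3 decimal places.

Var(Y) = 3²·10.9² + 2²·8.2² + 2·[6·10.9·8.2·0.28] = 1338.25 + 300.317 = 1638.57.
Under uncorrelated errors the observed covariances equal the true-score covariances, so only the own-variance terms attenuate.
True-score variance = [3²·10.9²·0.66 + 2²·8.2²·0.72] + 300.317 = 899.383 + 300.317 = 1199.7.
Reliability = 1199.7 / 1638.57 = 0.732.

0.732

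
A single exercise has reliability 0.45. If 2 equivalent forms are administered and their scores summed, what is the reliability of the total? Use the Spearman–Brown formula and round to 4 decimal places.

0.6207

ρ_k = kρ / (1 + (k−1)ρ) = 2·0.45 / (1 + 1·0.45) = 0.900 / 1.450 = 0.6207.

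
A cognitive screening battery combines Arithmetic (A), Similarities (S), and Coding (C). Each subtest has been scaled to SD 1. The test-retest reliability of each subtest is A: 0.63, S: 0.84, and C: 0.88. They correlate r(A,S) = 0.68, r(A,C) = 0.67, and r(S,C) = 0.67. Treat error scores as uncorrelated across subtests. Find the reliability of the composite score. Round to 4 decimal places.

Var(A+S+C) = 3 + 2·[0.68 + 0.67 + 0.67] = 3 + 4.04 = 7.04.
Under uncorrelated errors the observed covariances equal the true-score covariances, so only the own-variance terms attenuate.
True-score variance = [0.63 + 0.84 + 0.88] + 4.04 = 2.35 + 4.04 = 6.39.
Reliability = 6.39 / 7.04 = 0.9077.

0.9077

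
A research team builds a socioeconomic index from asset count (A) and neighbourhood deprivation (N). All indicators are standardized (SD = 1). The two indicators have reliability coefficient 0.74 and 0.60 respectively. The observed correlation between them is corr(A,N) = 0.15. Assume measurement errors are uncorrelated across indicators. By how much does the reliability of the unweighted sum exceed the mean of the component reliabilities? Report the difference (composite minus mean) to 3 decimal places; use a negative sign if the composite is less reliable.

Var(sum) = 2 + 0.3 = 2.3; true-score variance = 1.34 + 0.3 = 1.64; composite reliability = 0.7130.
Mean component reliability = 0.6700.
Difference = 0.7130 − 0.6700 = 0.043.

0.043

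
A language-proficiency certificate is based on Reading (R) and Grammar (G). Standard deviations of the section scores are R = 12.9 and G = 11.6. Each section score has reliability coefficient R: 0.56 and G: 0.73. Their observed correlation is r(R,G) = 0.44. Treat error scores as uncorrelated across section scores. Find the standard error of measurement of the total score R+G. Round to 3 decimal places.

Var(total) = 300.97 + 131.683 = 432.653.
True-score variance = 191.418 + 131.683 = 323.102, so reliability = 0.7468.
Error variance = 432.653 − 323.102 = 109.552; SEM = √109.552 = 10.467.

10.467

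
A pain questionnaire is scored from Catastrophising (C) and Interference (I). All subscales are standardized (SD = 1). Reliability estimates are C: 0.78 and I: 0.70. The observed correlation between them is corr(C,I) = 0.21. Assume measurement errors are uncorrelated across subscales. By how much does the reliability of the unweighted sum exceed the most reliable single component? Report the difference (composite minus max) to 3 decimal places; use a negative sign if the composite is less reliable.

Var(sum) = 2 + 0.42 = 2.42; true-score variance = 1.48 + 0.42 = 1.9; composite reliability = 0.7851.
Max component reliability = 0.7800.
Difference = 0.7851 − 0.7800 = 0.005.

0.005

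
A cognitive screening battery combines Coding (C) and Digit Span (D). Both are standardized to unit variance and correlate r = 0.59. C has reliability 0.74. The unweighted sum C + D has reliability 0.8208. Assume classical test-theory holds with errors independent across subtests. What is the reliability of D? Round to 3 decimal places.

Var(C+D) = 2 + 2·0.59 = 3.180.
True-score variance = ρ_C + ρ_D + 2·0.59, so 0.8208 = (0.74 + ρ_D + 1.18) / 3.180.
ρ_D = 0.8208·3.180 − 0.74 − 1.18 = 0.690.

0.690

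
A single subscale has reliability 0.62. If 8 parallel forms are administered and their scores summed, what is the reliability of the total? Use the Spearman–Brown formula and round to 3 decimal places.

ρ_k = kρ / (1 + (k−1)ρ) = 8·0.62 / (1 + 7·0.62) = 4.960 / 5.340 = 0.929.

0.929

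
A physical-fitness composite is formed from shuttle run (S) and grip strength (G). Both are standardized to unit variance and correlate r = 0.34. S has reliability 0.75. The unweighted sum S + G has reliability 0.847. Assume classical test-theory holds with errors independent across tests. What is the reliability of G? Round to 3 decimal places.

0.840

Var(S+G) = 2 + 2·0.34 = 2.680.
True-score variance = ρ_S + ρ_G + 2·0.34, so 0.847 = (0.75 + ρ_G + 0.68) / 2.680.
ρ_G = 0.847·2.680 − 0.75 − 0.68 = 0.840.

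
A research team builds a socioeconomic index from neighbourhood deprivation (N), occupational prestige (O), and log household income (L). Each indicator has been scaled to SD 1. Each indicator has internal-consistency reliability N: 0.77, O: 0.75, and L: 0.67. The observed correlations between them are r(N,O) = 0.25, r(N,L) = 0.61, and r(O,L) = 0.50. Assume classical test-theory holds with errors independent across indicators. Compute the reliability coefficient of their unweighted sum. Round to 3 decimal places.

0.858

Var(N+O+L) = 3 + 2·[0.25 + 0.61 + 0.50] = 3 + 2.72 = 5.72.
Because errors are independent across components, Cov(Tᵢ,Tⱼ) = Cov(Xᵢ,Xⱼ); the off-diagonal part of the true-score variance is the same as above.
True-score variance = [0.77 + 0.75 + 0.67] + 2.72 = 2.19 + 2.72 = 4.91.
Reliability = 4.91 / 5.72 = 0.858.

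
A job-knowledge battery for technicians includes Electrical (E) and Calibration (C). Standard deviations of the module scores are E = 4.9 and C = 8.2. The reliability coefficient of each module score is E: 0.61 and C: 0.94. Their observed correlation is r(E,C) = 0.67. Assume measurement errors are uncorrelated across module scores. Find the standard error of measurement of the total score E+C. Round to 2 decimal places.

Var(total) = 91.25 + 53.8412 = 145.091.
True-score variance = 77.8517 + 53.8412 = 131.693, so reliability = 0.9077.
Error variance = 145.091 − 131.693 = 13.3983; SEM = √13.3983 = 3.66.

3.66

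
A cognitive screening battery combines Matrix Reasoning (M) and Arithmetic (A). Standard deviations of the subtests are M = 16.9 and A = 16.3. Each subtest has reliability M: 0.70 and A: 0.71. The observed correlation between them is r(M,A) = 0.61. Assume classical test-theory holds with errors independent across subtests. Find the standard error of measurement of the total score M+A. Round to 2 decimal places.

Var(total) = 551.3 + 336.073 = 887.373.
True-score variance = 388.567 + 336.073 = 724.64, so reliability = 0.8166.
Error variance = 887.373 − 724.64 = 162.733; SEM = √162.733 = 12.76.

12.76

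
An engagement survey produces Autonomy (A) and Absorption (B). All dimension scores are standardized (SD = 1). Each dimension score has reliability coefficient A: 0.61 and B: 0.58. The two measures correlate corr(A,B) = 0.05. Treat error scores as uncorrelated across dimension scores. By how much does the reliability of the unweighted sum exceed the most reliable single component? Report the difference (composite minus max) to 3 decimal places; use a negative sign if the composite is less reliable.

Var(sum) = 2 + 0.1 = 2.1; true-score variance = 1.19 + 0.1 = 1.29; composite reliability = 0.6143.
Max component reliability = 0.6100.
Difference = 0.6143 − 0.6100 = 0.004.

0.004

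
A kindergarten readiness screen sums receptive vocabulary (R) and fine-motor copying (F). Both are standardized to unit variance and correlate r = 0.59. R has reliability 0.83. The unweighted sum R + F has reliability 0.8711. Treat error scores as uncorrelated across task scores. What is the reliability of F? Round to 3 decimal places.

Var(R+F) = 2 + 2·0.59 = 3.180.
True-score variance = ρ_R + ρ_F + 2·0.59, so 0.8711 = (0.83 + ρ_F + 1.18) / 3.180.
ρ_F = 0.8711·3.180 − 0.83 − 1.18 = 0.760.

0.760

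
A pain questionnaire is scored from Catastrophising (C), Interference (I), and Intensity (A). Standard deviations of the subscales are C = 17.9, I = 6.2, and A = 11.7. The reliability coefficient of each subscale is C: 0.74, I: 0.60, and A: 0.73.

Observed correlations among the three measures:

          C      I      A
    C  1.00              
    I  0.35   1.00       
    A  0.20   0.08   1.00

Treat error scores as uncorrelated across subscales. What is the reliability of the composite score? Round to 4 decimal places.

Var(C+I+A) = 17.9² + 6.2² + 11.7² + 2·[17.9·6.2·0.35 + 17.9·11.7·0.20 + 6.2·11.7·0.08] = 495.74 + 173.064 = 668.804.
Under uncorrelated errors the observed covariances equal the true-score covariances, so only the own-variance terms attenuate.
True-score variance = [17.9²·0.74 + 6.2²·0.60 + 11.7²·0.73] + 173.064 = 360.097 + 173.064 = 533.161.
Reliability = 533.161 / 668.804 = 0.7972.

0.7972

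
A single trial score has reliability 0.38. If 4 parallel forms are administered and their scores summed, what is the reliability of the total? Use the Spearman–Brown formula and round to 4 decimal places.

0.7103

ρ_k = kρ / (1 + (k−1)ρ) = 4·0.38 / (1 + 3·0.38) = 1.520 / 2.140 = 0.7103.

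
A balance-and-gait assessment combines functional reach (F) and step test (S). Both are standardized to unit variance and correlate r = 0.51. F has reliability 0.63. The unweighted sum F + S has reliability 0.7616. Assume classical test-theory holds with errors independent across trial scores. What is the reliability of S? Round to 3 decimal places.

Var(F+S) = 2 + 2·0.51 = 3.020.
True-score variance = ρ_F + ρ_S + 2·0.51, so 0.7616 = (0.63 + ρ_S + 1.02) / 3.020.
ρ_S = 0.7616·3.020 − 0.63 − 1.02 = 0.650.

0.650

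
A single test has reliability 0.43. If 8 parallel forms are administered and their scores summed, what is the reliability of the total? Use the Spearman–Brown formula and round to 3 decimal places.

0.858

ρ_k = kρ / (1 + (k−1)ρ) = 8·0.43 / (1 + 7·0.43) = 3.440 / 4.010 = 0.858.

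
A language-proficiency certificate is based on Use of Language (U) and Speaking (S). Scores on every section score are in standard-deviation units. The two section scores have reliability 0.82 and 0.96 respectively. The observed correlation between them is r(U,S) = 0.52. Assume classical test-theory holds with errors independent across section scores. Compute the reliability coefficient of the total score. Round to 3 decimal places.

Var(U+S) = 2 + 2·[0.52] = 2 + 1.04 = 3.04.
With uncorrelated errors the cross-covariances are all true-score covariance, so they carry over unchanged; only the diagonal terms shrink to ρᵢσᵢ².
True-score variance = [0.82 + 0.96] + 1.04 = 1.78 + 1.04 = 2.82.
Reliability = 2.82 / 3.04 = 0.928.

0.928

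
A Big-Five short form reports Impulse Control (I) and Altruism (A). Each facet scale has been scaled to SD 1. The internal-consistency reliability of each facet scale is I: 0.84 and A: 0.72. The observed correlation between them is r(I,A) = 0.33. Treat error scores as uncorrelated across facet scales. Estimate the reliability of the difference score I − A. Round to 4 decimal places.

0.6716

Var(I−A) = 1 + 1 − 2·0.33 = 2 − 0.66 = 1.34.
With uncorrelated errors the cross-covariances are all true-score covariance, so they carry over unchanged; only the diagonal terms shrink to ρᵢσᵢ².
True-score variance = [0.84 + 0.72] − 0.66 = 1.56 − 0.66 = 0.9.
Reliability = 0.9 / 1.34 = 0.6716.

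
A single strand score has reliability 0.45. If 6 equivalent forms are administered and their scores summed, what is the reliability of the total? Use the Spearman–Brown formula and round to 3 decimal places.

ρ_k = kρ / (1 + (k−1)ρ) = 6·0.45 / (1 + 5·0.45) = 2.700 / 3.250 = 0.831.

0.831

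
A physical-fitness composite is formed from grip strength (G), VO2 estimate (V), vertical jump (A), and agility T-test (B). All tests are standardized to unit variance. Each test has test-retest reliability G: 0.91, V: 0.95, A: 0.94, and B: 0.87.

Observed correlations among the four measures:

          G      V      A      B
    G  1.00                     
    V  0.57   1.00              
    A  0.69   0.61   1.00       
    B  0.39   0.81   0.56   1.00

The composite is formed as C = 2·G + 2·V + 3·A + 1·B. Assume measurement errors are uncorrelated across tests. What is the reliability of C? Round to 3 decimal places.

Var(C) = 2² + 2² + 3² + 1 + 2·[4·0.57 + 6·0.69 + 2·0.39 + 6·0.61 + 2·0.81 + 3·0.56] = 18 + 28.32 = 46.32.
Under uncorrelated errors the observed covariances equal the true-score covariances, so only the own-variance terms attenuate.
True-score variance = [2²·0.91 + 2²·0.95 + 3²·0.94 + 0.87] + 28.32 = 16.77 + 28.32 = 45.09.
Reliability = 45.09 / 46.32 = 0.973.

0.973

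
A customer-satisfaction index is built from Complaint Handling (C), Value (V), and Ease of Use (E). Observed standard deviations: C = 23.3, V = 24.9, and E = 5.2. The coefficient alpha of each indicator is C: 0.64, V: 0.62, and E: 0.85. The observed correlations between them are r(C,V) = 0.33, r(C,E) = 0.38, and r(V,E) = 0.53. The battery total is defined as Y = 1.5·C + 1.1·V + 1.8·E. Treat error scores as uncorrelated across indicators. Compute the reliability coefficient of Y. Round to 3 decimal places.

0.770

Var(Y) = 1.5²·23.3² + 1.1²·24.9² + 1.8²·5.2² + 2·[1.65·23.3·24.9·0.33 + 2.7·23.3·5.2·0.38 + 1.98·24.9·5.2·0.53] = 2059.32 + 1152.18 = 3211.5.
Under uncorrelated errors the observed covariances equal the true-score covariances, so only the own-variance terms attenuate.
True-score variance = [1.5²·23.3²·0.64 + 1.1²·24.9²·0.62 + 1.8²·5.2²·0.85] + 1152.18 = 1321.36 + 1152.18 = 2473.54.
Reliability = 2473.54 / 3211.5 = 0.770.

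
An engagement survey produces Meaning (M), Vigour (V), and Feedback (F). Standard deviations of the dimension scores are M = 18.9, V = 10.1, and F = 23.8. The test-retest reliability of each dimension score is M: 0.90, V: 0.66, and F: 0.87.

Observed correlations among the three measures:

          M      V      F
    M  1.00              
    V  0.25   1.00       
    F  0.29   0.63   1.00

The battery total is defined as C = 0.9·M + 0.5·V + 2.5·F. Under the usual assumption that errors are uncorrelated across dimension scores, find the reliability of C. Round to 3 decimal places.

0.898

Var(C) = 0.9²·18.9² + 0.5²·10.1² + 2.5²·23.8² + 2·[0.45·18.9·10.1·0.25 + 2.25·18.9·23.8·0.29 + 1.25·10.1·23.8·0.63] = 3855.09 + 1008.56 = 4863.66.
With uncorrelated errors the cross-covariances are all true-score covariance, so they carry over unchanged; only the diagonal terms shrink to ρᵢσᵢ².
True-score variance = [0.9²·18.9²·0.90 + 0.5²·10.1²·0.66 + 2.5²·23.8²·0.87] + 1008.56 = 3357.26 + 1008.56 = 4365.82.
Reliability = 4365.82 / 4863.66 = 0.898.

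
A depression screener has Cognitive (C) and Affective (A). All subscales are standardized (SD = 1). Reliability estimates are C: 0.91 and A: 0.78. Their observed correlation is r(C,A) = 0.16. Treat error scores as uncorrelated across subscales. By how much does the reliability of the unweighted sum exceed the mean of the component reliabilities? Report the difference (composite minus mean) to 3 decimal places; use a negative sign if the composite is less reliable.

0.021

Var(sum) = 2 + 0.32 = 2.32; true-score variance = 1.69 + 0.32 = 2.01; composite reliability = 0.8664.
Mean component reliability = 0.8450.
Difference = 0.8664 − 0.8450 = 0.021.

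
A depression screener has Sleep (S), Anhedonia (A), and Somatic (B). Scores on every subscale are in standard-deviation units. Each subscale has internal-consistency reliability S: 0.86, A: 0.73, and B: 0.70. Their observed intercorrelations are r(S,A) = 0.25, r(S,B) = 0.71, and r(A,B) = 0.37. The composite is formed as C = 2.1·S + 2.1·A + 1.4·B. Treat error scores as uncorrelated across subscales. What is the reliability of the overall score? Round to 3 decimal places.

0.876

Var(C) = 2.1² + 2.1² + 1.4² + 2·[4.41·0.25 + 2.94·0.71 + 2.94·0.37] = 10.78 + 8.5554 = 19.3354.
Under uncorrelated errors the observed covariances equal the true-score covariances, so only the own-variance terms attenuate.
True-score variance = [2.1²·0.86 + 2.1²·0.73 + 1.4²·0.70] + 8.5554 = 8.3839 + 8.5554 = 16.9393.
Reliability = 16.9393 / 19.3354 = 0.876.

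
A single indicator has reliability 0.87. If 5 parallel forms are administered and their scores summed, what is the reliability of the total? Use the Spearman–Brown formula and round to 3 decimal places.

0.971

ρ_k = kρ / (1 + (k−1)ρ) = 5·0.87 / (1 + 4·0.87) = 4.350 / 4.480 = 0.971.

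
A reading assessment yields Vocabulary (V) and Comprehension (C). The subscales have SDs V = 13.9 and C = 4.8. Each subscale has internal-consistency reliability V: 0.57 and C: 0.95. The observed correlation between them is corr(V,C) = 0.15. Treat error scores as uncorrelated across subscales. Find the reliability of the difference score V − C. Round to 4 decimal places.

0.5708

Var(V−C) = 13.9² + 4.8² − 2·13.9·4.8·0.15 = 216.25 − 20.016 = 196.234.
Under uncorrelated errors the observed covariances equal the true-score covariances, so only the own-variance terms attenuate.
True-score variance = [13.9²·0.57 + 4.8²·0.95] − 20.016 = 132.018 − 20.016 = 112.002.
Reliability = 112.002 / 196.234 = 0.5708.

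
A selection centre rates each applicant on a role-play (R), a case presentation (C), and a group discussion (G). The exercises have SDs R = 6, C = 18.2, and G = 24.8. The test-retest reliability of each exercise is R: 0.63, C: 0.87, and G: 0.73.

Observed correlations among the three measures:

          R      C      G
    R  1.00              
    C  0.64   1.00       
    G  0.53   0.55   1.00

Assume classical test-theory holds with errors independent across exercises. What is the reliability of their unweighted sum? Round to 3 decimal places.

Var(R+C+G) = 6² + 18.2² + 24.8² + 2·[6·18.2·0.64 + 6·24.8·0.53 + 18.2·24.8·0.55] = 982.28 + 794 = 1776.28.
Because errors are independent across components, Cov(Tᵢ,Tⱼ) = Cov(Xᵢ,Xⱼ); the off-diagonal part of the true-score variance is the same as above.
True-score variance = [6²·0.63 + 18.2²·0.87 + 24.8²·0.73] + 794 = 759.838 + 794 = 1553.84.
Reliability = 1553.84 / 1776.28 = 0.875.

0.875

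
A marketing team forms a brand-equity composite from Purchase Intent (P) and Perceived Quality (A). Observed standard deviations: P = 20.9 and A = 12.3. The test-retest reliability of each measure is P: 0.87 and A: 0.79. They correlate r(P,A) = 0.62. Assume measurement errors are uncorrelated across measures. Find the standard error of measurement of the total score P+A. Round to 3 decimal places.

9.410

Var(total) = 588.1 + 318.767 = 906.867.
True-score variance = 499.544 + 318.767 = 818.311, so reliability = 0.9023.
Error variance = 906.867 − 818.311 = 88.5562; SEM = √88.5562 = 9.410.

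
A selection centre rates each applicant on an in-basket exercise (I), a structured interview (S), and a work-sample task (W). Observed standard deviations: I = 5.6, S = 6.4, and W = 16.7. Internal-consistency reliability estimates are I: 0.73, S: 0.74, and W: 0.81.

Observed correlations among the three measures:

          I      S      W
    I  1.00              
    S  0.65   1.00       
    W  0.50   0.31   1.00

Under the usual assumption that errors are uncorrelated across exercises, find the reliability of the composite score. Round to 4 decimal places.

Var(I+S+W) = 5.6² + 6.4² + 16.7² + 2·[5.6·6.4·0.65 + 5.6·16.7·0.50 + 6.4·16.7·0.31] = 351.21 + 206.378 = 557.588.
Under uncorrelated errors the observed covariances equal the true-score covariances, so only the own-variance terms attenuate.
True-score variance = [5.6²·0.73 + 6.4²·0.74 + 16.7²·0.81] + 206.378 = 279.104 + 206.378 = 485.482.
Reliability = 485.482 / 557.588 = 0.8707.

0.8707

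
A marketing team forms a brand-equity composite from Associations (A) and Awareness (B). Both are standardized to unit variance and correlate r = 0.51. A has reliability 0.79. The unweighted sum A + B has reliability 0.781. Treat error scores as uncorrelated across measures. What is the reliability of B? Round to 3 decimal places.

Var(A+B) = 2 + 2·0.51 = 3.020.
True-score variance = ρ_A + ρ_B + 2·0.51, so 0.781 = (0.79 + ρ_B + 1.02) / 3.020.
ρ_B = 0.781·3.020 − 0.79 − 1.02 = 0.549.

0.549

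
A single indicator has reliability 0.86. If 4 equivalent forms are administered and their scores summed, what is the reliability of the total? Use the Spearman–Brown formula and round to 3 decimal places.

ρ_k = kρ / (1 + (k−1)ρ) = 4·0.86 / (1 + 3·0.86) = 3.440 / 3.580 = 0.961.

0.961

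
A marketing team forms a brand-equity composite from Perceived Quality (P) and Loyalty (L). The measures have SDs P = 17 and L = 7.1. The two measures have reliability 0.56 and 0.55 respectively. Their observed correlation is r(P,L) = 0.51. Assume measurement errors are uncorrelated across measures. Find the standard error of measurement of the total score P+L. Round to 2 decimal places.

Var(total) = 339.41 + 123.114 = 462.524.
True-score variance = 189.566 + 123.114 = 312.68, so reliability = 0.6760.
Error variance = 462.524 − 312.68 = 149.844; SEM = √149.844 = 12.24.

12.24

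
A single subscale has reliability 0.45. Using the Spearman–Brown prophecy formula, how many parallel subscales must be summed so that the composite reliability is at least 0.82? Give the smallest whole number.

k ≥ ρ*(1−ρ₁)/(ρ₁(1−ρ*)) = 0.82·0.55 / (0.45·0.18) = 5.568.
Smallest integer k = 6.

6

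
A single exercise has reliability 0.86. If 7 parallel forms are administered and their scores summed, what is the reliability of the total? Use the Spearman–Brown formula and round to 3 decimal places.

0.977

ρ_k = kρ / (1 + (k−1)ρ) = 7·0.86 / (1 + 6·0.86) = 6.020 / 6.160 = 0.977.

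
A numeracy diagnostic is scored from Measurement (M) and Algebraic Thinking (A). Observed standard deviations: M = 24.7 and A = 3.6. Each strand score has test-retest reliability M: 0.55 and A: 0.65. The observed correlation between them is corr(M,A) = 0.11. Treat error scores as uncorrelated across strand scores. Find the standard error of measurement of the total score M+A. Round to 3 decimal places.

16.706

Var(total) = 623.05 + 19.5624 = 642.612.
True-score variance = 343.973 + 19.5624 = 363.536, so reliability = 0.5657.
Error variance = 642.612 − 363.536 = 279.077; SEM = √279.077 = 16.706.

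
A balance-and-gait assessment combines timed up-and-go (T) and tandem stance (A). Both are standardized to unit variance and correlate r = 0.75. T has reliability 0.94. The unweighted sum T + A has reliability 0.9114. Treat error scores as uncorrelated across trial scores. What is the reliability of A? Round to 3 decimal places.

Var(T+A) = 2 + 2·0.75 = 3.500.
True-score variance = ρ_T + ρ_A + 2·0.75, so 0.9114 = (0.94 + ρ_A + 1.50) / 3.500.
ρ_A = 0.9114·3.500 − 0.94 − 1.50 = 0.750.

0.750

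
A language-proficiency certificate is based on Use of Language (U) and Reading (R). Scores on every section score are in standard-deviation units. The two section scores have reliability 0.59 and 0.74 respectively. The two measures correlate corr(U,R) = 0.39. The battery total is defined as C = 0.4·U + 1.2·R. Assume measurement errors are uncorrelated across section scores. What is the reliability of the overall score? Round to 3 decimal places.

0.777

Var(C) = 0.4² + 1.2² + 2·[0.48·0.39] = 1.6 + 0.3744 = 1.9744.
Because errors are independent across components, Cov(Tᵢ,Tⱼ) = Cov(Xᵢ,Xⱼ); the off-diagonal part of the true-score variance is the same as above.
True-score variance = [0.4²·0.59 + 1.2²·0.74] + 0.3744 = 1.16 + 0.3744 = 1.5344.
Reliability = 1.5344 / 1.9744 = 0.777.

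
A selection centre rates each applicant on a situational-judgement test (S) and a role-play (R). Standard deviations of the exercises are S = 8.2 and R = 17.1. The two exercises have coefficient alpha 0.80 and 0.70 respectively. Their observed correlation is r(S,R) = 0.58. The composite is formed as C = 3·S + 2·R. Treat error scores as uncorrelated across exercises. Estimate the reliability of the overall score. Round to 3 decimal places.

0.828

Var(C) = 3²·8.2² + 2²·17.1² + 2·[6·8.2·17.1·0.58] = 1774.8 + 975.931 = 2750.73.
Because errors are independent across components, Cov(Tᵢ,Tⱼ) = Cov(Xᵢ,Xⱼ); the off-diagonal part of the true-score variance is the same as above.
True-score variance = [3²·8.2²·0.80 + 2²·17.1²·0.70] + 975.931 = 1302.88 + 975.931 = 2278.81.
Reliability = 2278.81 / 2750.73 = 0.828.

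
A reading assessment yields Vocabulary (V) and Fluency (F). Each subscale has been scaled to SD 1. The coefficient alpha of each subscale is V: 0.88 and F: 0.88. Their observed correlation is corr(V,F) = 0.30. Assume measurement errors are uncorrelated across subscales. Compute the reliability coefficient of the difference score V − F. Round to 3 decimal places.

Var(V−F) = 1 + 1 − 2·0.30 = 2 − 0.6 = 1.4.
Under uncorrelated errors the observed covariances equal the true-score covariances, so only the own-variance terms attenuate.
True-score variance = [0.88 + 0.88] − 0.6 = 1.76 − 0.6 = 1.16.
Reliability = 1.16 / 1.4 = 0.829.

0.829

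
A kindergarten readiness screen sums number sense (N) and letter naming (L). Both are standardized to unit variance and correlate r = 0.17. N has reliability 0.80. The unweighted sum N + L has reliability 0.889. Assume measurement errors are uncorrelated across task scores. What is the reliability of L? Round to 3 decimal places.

0.940

Var(N+L) = 2 + 2·0.17 = 2.340.
True-score variance = ρ_N + ρ_L + 2·0.17, so 0.889 = (0.80 + ρ_L + 0.34) / 2.340.
ρ_L = 0.889·2.340 − 0.80 − 0.34 = 0.940.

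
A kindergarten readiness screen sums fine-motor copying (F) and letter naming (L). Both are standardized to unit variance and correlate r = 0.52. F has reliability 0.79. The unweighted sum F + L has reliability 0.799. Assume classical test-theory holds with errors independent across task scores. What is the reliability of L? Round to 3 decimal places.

Var(F+L) = 2 + 2·0.52 = 3.040.
True-score variance = ρ_F + ρ_L + 2·0.52, so 0.799 = (0.79 + ρ_L + 1.04) / 3.040.
ρ_L = 0.799·3.040 − 0.79 − 1.04 = 0.599.

0.599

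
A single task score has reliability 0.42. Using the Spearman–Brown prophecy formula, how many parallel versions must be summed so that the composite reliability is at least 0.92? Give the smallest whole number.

k ≥ ρ*(1−ρ₁)/(ρ₁(1−ρ*)) = 0.92·0.58 / (0.42·0.08) = 15.881.
Smallest integer k = 16.

16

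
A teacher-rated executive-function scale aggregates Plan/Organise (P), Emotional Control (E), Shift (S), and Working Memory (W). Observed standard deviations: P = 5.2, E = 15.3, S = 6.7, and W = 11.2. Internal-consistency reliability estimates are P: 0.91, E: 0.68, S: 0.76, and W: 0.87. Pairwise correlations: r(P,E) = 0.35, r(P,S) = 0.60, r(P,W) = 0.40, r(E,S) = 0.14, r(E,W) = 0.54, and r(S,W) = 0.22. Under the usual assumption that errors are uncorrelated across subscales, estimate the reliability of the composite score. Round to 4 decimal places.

Var(P+E+S+W) = 5.2² + 15.3² + 6.7² + 11.2² + 2·[5.2·15.3·0.35 + 5.2·6.7·0.60 + 5.2·11.2·0.40 + 15.3·6.7·0.14 + 15.3·11.2·0.54 + 6.7·11.2·0.22] = 431.46 + 390.881 = 822.341.
Under uncorrelated errors the observed covariances equal the true-score covariances, so only the own-variance terms attenuate.
True-score variance = [5.2²·0.91 + 15.3²·0.68 + 6.7²·0.76 + 11.2²·0.87] + 390.881 = 327.037 + 390.881 = 717.918.
Reliability = 717.918 / 822.341 = 0.8730.

0.8730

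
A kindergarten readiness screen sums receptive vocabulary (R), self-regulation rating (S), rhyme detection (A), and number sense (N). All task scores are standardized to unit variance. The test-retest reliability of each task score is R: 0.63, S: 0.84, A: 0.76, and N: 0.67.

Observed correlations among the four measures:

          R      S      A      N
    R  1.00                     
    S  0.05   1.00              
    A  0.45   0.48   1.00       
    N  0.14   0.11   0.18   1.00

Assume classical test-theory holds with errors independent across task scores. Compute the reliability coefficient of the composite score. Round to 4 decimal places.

0.8387

Var(R+S+A+N) = 4 + 2·[0.05 + 0.45 + 0.14 + 0.48 + 0.11 + 0.18] = 4 + 2.82 = 6.82.
Because errors are independent across components, Cov(Tᵢ,Tⱼ) = Cov(Xᵢ,Xⱼ); the off-diagonal part of the true-score variance is the same as above.
True-score variance = [0.63 + 0.84 + 0.76 + 0.67] + 2.82 = 2.9 + 2.82 = 5.72.
Reliability = 5.72 / 6.82 = 0.8387.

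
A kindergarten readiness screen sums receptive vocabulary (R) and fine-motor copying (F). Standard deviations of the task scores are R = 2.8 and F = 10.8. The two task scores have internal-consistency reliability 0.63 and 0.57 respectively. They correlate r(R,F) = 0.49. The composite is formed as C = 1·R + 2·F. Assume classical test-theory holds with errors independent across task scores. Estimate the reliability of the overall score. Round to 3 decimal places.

Var(C) = 2.8² + 2²·10.8² + 2·[2·2.8·10.8·0.49] = 474.4 + 59.2704 = 533.67.
Because errors are independent across components, Cov(Tᵢ,Tⱼ) = Cov(Xᵢ,Xⱼ); the off-diagonal part of the true-score variance is the same as above.
True-score variance = [2.8²·0.63 + 2²·10.8²·0.57] + 59.2704 = 270.878 + 59.2704 = 330.149.
Reliability = 330.149 / 533.67 = 0.619.

0.619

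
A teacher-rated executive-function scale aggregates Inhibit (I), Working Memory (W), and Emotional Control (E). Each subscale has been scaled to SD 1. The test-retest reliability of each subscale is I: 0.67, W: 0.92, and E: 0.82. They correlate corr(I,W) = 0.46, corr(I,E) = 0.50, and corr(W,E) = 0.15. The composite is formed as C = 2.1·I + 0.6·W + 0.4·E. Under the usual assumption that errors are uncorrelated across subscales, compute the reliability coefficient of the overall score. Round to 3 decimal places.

Var(C) = 2.1² + 0.6² + 0.4² + 2·[1.26·0.46 + 0.84·0.50 + 0.24·0.15] = 4.93 + 2.0712 = 7.0012.
Under uncorrelated errors the observed covariances equal the true-score covariances, so only the own-variance terms attenuate.
True-score variance = [2.1²·0.67 + 0.6²·0.92 + 0.4²·0.82] + 2.0712 = 3.4171 + 2.0712 = 5.4883.
Reliability = 5.4883 / 7.0012 = 0.784.

0.784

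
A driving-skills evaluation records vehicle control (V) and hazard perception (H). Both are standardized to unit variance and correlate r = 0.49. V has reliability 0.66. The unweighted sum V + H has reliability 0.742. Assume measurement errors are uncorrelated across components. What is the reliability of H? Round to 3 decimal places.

0.571

Var(V+H) = 2 + 2·0.49 = 2.980.
True-score variance = ρ_V + ρ_H + 2·0.49, so 0.742 = (0.66 + ρ_H + 0.98) / 2.980.
ρ_H = 0.742·2.980 − 0.66 − 0.98 = 0.571.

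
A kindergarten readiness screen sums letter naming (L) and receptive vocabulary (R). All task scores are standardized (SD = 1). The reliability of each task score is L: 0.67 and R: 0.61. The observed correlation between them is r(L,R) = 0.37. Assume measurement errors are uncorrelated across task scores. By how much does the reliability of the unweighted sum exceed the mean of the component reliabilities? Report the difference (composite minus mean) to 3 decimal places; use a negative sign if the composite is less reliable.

Var(sum) = 2 + 0.74 = 2.74; true-score variance = 1.28 + 0.74 = 2.02; composite reliability = 0.7372.
Mean component reliability = 0.6400.
Difference = 0.7372 − 0.6400 = 0.097.

0.097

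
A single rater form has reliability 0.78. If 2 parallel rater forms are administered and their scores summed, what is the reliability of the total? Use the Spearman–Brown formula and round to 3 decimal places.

0.876

ρ_k = kρ / (1 + (k−1)ρ) = 2·0.78 / (1 + 1·0.78) = 1.560 / 1.780 = 0.876.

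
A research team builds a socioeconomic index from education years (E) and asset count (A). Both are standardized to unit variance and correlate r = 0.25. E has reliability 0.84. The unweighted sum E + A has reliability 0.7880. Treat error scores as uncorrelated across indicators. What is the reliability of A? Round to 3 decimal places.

0.630

Var(E+A) = 2 + 2·0.25 = 2.500.
True-score variance = ρ_E + ρ_A + 2·0.25, so 0.7880 = (0.84 + ρ_A + 0.50) / 2.500.
ρ_A = 0.7880·2.500 − 0.84 − 0.50 = 0.630.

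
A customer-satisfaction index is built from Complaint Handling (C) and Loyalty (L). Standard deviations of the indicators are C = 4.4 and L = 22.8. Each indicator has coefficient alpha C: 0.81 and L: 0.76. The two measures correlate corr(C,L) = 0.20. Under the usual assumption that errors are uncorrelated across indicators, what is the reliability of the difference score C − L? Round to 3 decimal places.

Var(C−L) = 4.4² + 22.8² − 2·4.4·22.8·0.20 = 539.2 − 40.128 = 499.072.
Because errors are independent across components, Cov(Tᵢ,Tⱼ) = Cov(Xᵢ,Xⱼ); the off-diagonal part of the true-score variance is the same as above.
True-score variance = [4.4²·0.81 + 22.8²·0.76] − 40.128 = 410.76 − 40.128 = 370.632.
Reliability = 370.632 / 499.072 = 0.743.

0.743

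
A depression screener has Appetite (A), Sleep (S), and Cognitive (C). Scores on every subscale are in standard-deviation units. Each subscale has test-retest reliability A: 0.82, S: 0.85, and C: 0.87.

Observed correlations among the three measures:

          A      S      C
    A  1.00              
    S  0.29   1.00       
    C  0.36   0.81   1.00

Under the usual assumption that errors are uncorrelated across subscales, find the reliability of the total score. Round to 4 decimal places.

0.9223

Var(A+S+C) = 3 + 2·[0.29 + 0.36 + 0.81] = 3 + 2.92 = 5.92.
Under uncorrelated errors the observed covariances equal the true-score covariances, so only the own-variance terms attenuate.
True-score variance = [0.82 + 0.85 + 0.87] + 2.92 = 2.54 + 2.92 = 5.46.
Reliability = 5.46 / 5.92 = 0.9223.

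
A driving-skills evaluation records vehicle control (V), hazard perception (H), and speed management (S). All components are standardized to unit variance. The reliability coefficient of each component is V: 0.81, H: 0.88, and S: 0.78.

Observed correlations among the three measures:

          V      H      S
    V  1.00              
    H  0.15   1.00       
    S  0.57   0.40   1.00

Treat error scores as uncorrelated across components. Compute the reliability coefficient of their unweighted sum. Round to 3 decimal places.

Var(V+H+S) = 3 + 2·[0.15 + 0.57 + 0.40] = 3 + 2.24 = 5.24.
Under uncorrelated errors the observed covariances equal the true-score covariances, so only the own-variance terms attenuate.
True-score variance = [0.81 + 0.88 + 0.78] + 2.24 = 2.47 + 2.24 = 4.71.
Reliability = 4.71 / 5.24 = 0.899.

0.899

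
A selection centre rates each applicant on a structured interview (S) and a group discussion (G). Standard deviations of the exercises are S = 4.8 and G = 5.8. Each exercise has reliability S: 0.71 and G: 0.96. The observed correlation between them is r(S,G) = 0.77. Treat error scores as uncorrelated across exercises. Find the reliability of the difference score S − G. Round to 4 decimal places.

0.4186

Var(S−G) = 4.8² + 5.8² − 2·4.8·5.8·0.77 = 56.68 − 42.8736 = 13.8064.
Because errors are independent across components, Cov(Tᵢ,Tⱼ) = Cov(Xᵢ,Xⱼ); the off-diagonal part of the true-score variance is the same as above.
True-score variance = [4.8²·0.71 + 5.8²·0.96] − 42.8736 = 48.6528 − 42.8736 = 5.7792.
Reliability = 5.7792 / 13.8064 = 0.4186.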